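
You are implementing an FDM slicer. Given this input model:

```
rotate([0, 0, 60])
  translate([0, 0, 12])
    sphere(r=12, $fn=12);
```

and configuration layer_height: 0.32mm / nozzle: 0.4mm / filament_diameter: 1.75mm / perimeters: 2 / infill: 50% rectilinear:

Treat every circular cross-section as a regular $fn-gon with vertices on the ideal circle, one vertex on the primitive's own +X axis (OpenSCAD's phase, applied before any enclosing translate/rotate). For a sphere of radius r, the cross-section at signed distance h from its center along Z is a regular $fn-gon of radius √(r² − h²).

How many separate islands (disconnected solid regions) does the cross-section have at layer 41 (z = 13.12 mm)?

At z = 13.12 mm: the r=12 sphere slices to a regular 12-gon of circumradius 11.948 (√(r²−h²) with h=1.12 from center); (whole slice rotated 60° about Z — lengths, areas and connectivity unchanged). Overall, the cross-section is a single solid region. Island count = 1.

1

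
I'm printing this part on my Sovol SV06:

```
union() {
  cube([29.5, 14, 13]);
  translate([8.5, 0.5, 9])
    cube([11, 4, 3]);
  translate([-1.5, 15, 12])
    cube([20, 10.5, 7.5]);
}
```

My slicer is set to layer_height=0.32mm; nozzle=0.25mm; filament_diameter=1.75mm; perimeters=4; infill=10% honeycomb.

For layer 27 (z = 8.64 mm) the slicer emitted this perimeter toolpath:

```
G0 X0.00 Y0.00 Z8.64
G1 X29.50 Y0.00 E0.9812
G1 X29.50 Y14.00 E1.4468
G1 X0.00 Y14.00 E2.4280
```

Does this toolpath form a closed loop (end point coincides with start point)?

Start point (G0): (0.00, 0.00). End point (last G1): the path does not return to the start — open.

no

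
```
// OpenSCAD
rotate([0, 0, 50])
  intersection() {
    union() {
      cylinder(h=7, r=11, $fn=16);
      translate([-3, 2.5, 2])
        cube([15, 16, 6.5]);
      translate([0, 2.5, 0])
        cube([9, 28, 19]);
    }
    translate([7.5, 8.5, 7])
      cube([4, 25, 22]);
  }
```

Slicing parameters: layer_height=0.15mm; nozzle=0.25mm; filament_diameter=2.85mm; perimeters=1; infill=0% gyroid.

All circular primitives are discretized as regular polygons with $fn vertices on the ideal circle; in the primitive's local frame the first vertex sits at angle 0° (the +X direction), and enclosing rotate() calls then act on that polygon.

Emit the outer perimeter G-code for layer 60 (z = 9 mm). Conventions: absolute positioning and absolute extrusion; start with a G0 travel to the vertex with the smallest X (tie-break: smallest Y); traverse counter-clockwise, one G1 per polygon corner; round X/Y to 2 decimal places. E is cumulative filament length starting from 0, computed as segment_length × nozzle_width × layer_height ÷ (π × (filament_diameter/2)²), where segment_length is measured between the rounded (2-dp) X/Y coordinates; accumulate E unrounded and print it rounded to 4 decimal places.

G0 X-18.54 Y25.35 Z9.00
G1 X-1.69 Y11.21 E0.1293
G1 X-0.73 Y12.36 E0.1381
G1 X-17.58 Y26.50 E0.2674
G1 X-18.54 Y25.35 E0.2762

At z = 9 mm: the cylinder does not reach this height (z outside [0, 7]); the cube at (-3, 2.5) is not intersected at this z (z outside [2, 8.5]); the cube at (0, 2.5) is present — its section is the full 9×28 rectangle; Combining (union): only the 9×28 cube at (0, 2.5) is present, so the union is just that shape — 1 connected region; the cube at (7.5, 8.5) is present — its section is the full 4×25 rectangle; Keeping only the common overlap: the 4×25 cube at (7.5, 8.5) partially overlaps that combined region; clipping to the common part keeps 33.00 mm² — 1 connected region; (whole slice rotated 50° about Z — lengths, areas and connectivity unchanged). The outline is a single polygon with 4 vertices. Extrusion per mm of travel: 0.25 × 0.15 / (π × 1.425²) = 0.005878. Accumulating E over each segment gives final E = 0.2762.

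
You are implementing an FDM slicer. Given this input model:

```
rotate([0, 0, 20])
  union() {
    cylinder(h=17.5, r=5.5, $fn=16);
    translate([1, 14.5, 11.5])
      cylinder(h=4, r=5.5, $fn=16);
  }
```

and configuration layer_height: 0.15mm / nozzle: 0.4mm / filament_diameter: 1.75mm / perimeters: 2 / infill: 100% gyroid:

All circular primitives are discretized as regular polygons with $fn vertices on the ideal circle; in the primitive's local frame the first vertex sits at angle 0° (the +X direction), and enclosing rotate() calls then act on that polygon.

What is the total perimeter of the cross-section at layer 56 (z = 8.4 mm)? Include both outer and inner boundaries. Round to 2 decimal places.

34.34 mm

At z = 8.4 mm: the r=5.5 cylinder contributes a regular 16-gon of circumradius 5.5 (perimeter = 2·16·5.500·sin(180°/16) = 34.34 mm); the cylinder at (1, 14.5) is absent (z outside [11.5, 15.5]); Combining (union): only the r=5.5 cylinder is present, so the union is just that shape — boundary = 34.34 mm; (rotated 20° about Z; rotation is an isometry so areas/perimeters/island counts are preserved). Overall, the cross-section is a single solid region. Total boundary length (outer) = 34.34 mm.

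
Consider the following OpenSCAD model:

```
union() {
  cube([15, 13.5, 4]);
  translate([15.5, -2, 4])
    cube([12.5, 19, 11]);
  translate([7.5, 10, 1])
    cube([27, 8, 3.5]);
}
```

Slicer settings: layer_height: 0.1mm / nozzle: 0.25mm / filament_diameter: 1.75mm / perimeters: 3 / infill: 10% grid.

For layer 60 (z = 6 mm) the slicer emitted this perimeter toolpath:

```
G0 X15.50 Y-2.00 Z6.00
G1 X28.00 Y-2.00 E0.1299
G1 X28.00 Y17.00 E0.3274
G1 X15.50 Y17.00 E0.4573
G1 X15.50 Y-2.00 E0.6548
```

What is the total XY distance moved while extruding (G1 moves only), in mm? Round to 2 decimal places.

63.00 mm

Sum the Euclidean lengths of each G1 segment: total = 63.00 mm.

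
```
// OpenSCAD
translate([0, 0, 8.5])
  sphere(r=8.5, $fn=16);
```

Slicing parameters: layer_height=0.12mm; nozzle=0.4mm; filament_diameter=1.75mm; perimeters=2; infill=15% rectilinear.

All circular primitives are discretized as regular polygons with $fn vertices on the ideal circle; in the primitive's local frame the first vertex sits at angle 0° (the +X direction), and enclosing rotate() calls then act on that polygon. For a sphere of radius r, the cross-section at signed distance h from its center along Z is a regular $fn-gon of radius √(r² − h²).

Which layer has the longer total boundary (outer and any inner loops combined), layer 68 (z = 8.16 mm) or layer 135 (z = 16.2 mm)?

Layer 68 (z = 8.16): the r=8.5 sphere contributes a regular 16-gon of circumradius √(8.5²−0.34²) = 8.493 (perimeter = 2·16·8.493·sin(180°/16) = 53.02 mm). So its perimeter = 53.02 mm. Layer 135 (z = 16.2): the sphere: section is a regular 16-gon, circumradius = √(r²−h²) = √(8.5²−7.7²) = 3.600 (perimeter = 2·16·3.600·sin(180°/16) = 22.47 mm). So its perimeter = 22.47 mm. Layer 68 is larger (53.02 vs 22.47 mm).

layer 68 (z = 8.16 mm)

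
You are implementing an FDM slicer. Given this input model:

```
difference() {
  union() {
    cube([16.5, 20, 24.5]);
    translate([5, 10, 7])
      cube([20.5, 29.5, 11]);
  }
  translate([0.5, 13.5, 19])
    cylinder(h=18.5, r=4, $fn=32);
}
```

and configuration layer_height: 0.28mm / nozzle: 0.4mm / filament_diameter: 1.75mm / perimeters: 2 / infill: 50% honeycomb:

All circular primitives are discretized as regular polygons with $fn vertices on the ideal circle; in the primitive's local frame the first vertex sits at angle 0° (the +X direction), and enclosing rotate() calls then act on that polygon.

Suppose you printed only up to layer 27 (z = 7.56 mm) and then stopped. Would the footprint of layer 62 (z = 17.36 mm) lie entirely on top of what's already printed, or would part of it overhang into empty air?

entirely on top

Compare the two slices. At z = 7.56: the cube is present — its section is the full 16.5×20 rectangle (area 330.00 mm²); the 20.5×29.5 cube at (5, 10) contributes its full rectangle (area 604.75 mm²); Taking the union: the regions partially overlap — summed areas 934.75 mm² minus the doubly-counted overlap 115.00 mm² gives 819.75 mm² — area = 819.75 mm²; the cylinder at (0.5, 13.5) is not intersected at this z (z outside [19, 37.5]); After the difference (first − rest): none of the subtracted shapes is present at this height, so that combined region is unchanged — area = 819.75 mm². At z = 17.36: the cube (footprint 16.5×20) is included at this height (area 330.00 mm²); the cube at (5, 10) (footprint 20.5×29.5) is included at this height (area 604.75 mm²); Combining (union): the regions partially overlap — summed areas 934.75 mm² minus the doubly-counted overlap 115.00 mm² gives 819.75 mm² — area = 819.75 mm²; the cylinder at (0.5, 13.5) does not reach this height (z outside [19, 37.5]); After the difference (first − rest): none of the subtracted shapes is present at this height, so the result so far is unchanged — area = 819.75 mm². Checking containment: the cross-section at z = 17.36 is a subset of the cross-section at z = 7.56.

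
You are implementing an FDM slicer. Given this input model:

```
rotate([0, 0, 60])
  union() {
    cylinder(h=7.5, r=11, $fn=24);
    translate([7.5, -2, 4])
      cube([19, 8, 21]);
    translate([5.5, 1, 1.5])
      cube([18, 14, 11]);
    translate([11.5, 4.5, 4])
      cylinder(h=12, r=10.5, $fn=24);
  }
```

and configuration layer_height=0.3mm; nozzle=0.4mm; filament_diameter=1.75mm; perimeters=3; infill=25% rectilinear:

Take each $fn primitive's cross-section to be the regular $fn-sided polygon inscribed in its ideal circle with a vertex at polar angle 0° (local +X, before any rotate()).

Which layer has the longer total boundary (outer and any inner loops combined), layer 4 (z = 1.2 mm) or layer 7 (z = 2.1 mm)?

Layer 4 (z = 1.2): the r=11 cylinder contributes a regular 24-gon of circumradius 11 (perimeter = 2·24·11.000·sin(180°/24) = 68.92 mm); the cube at (7.5, -2) is absent (z outside [4, 25]); the cube at (5.5, 1) does not reach this height (z outside [1.5, 12.5]); the cylinder at (11.5, 4.5) does not reach this height (z outside [4, 16]); Taking the union: only the r=11 cylinder is present, so the union is just that shape — boundary = 68.92 mm; (whole slice rotated 60° about Z — lengths, areas and connectivity unchanged). So its perimeter = 68.92 mm. Layer 7 (z = 2.1): the cylinder: section is a regular 24-gon, circumradius r=11 (perimeter = 2·24·11.000·sin(180°/24) = 68.92 mm); the cube at (7.5, -2) is absent (z outside [4, 25]); the cube at (5.5, 1) (footprint 18×14) is included at this height (perimeter 64.00 mm); the cylinder at (11.5, 4.5) is absent (z outside [4, 16]); Combining (union): the regions partially overlap (shared area 31.00 mm²), so the edge portions inside another operand are dropped and the merged outline is re-measured after clipping — boundary = 108.55 mm; (rotated 60° about Z; rotation is an isometry so areas/perimeters/island counts are preserved). So its perimeter = 108.55 mm. Layer 7 is larger (108.55 vs 68.92 mm).

layer 7 (z = 2.1 mm)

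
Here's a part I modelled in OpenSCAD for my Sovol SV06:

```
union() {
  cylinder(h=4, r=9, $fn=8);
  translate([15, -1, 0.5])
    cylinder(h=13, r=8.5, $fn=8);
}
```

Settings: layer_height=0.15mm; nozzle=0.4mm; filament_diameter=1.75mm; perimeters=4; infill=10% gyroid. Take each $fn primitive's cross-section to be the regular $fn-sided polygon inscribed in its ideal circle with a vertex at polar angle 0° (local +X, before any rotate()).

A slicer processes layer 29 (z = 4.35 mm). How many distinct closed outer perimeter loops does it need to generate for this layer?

At z = 4.35 mm: the cylinder is not intersected at this z (z outside [0, 4]); the cylinder at (15, -1): section is a regular 8-gon, circumradius r=8.5; Taking the union: only the r=8.5 cylinder at (15, -1) is present, so the union is just that shape — 1 connected region. The result has 1 disconnected region.

1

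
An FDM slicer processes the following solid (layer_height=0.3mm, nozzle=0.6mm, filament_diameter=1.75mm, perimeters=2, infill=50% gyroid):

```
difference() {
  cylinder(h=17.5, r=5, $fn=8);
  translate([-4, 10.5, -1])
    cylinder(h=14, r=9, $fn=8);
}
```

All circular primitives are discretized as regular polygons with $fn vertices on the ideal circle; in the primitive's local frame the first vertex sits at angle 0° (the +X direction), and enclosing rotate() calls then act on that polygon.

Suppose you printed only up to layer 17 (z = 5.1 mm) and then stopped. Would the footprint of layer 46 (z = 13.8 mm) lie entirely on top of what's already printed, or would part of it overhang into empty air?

part overhangs

Compare the two slices. At z = 5.1: the r=5 cylinder contributes a regular 8-gon of circumradius 5 (area = (8/2)·5.000²·sin(360°/8) = 70.71 mm²); the r=9 cylinder at (-4, 10.5) contributes a regular 8-gon of circumradius 9 (area = (8/2)·9.000²·sin(360°/8) = 229.10 mm²); Subtracting the remaining from the first: starting from the r=5 cylinder (70.71 mm²), the r=9 cylinder at (-4, 10.5) partially overlaps it — only the 9.35 mm² overlap (of its 229.10 mm²) is removed, clipping the outline — area = 61.36 mm². At z = 13.8: the r=5 cylinder gives a regular 8-gon of circumradius 5 (constant along its height) (area = (8/2)·5.000²·sin(360°/8) = 70.71 mm²); the cylinder at (-4, 10.5) is not intersected at this z (z outside [-1, 13]); Subtracting the remaining from the first: none of the subtracted shapes is present at this height, so the r=5 cylinder is unchanged — area = 70.71 mm². Checking containment: at z = 13.8 the cross-section extends beyond the z = 5.1 cross-section by about 9.35 mm².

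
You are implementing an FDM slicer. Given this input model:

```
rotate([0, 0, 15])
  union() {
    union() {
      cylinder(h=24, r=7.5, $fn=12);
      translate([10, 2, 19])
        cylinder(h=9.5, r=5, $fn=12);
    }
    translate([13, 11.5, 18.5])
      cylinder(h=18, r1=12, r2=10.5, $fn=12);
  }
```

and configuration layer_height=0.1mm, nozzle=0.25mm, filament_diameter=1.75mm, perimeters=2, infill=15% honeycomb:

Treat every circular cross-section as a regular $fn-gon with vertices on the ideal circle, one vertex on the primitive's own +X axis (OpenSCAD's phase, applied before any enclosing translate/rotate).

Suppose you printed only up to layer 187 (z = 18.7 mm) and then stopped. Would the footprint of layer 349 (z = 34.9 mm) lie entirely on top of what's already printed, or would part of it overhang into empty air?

entirely on top

Compare the two slices. At z = 18.7: the r=7.5 cylinder gives a regular 12-gon of circumradius 7.5 (constant along its height) (area = (12/2)·7.500²·sin(360°/12) = 168.75 mm²); the cylinder at (10, 2) is not intersected at this z (z outside [19, 28.5]); Merging all regions: only the r=7.5 cylinder is present, so the union is just that shape — area = 168.75 mm²; the cone at (13, 11.5): at t=0.011 of its height the radius interpolates to r₁+(r₂−r₁)t = 11.983, giving a regular 12-gon of that circumradius (area = (12/2)·11.983²·sin(360°/12) = 430.80 mm²); Taking the union: the regions partially overlap — summed areas 599.55 mm² minus the doubly-counted overlap 8.76 mm² gives 590.79 mm² — area = 590.79 mm²; (whole slice rotated 15° about Z — lengths, areas and connectivity unchanged). At z = 34.9: the cylinder is absent (z outside [0, 24]); the cylinder at (10, 2) is absent (z outside [19, 28.5]); Taking the union: nothing is present at this height; the cone at (13, 11.5) contributes a regular 12-gon of circumradius 10.633 (interpolated between r1=12 and r2=10.5 at t=0.911) (area = (12/2)·10.633²·sin(360°/12) = 339.20 mm²); Taking the union: only the cone at (13, 11.5) is present, so the union is just that shape — area = 339.20 mm²; (whole slice rotated 15° about Z — lengths, areas and connectivity unchanged). Checking containment: the cross-section at z = 34.9 is a subset of the cross-section at z = 18.7.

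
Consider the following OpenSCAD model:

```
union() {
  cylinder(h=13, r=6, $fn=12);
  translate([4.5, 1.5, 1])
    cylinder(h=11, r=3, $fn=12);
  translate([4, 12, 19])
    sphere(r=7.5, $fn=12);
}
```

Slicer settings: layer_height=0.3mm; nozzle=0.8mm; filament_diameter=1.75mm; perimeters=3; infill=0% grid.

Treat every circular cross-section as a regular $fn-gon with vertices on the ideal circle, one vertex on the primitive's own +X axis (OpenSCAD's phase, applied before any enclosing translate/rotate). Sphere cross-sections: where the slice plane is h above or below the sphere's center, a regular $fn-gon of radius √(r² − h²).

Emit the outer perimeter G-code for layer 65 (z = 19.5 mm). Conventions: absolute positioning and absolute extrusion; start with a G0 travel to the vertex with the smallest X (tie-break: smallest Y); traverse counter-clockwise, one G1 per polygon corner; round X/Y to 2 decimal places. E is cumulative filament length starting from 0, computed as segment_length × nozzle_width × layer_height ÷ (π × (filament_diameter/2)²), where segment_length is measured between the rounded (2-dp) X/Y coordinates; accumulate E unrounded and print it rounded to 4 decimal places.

G0 X-3.48 Y12.00 Z19.50
G1 X-2.48 Y8.26 E0.3863
G1 X0.26 Y5.52 E0.7729
G1 X4.00 Y4.52 E1.1592
G1 X7.74 Y5.52 E1.5455
G1 X10.48 Y8.26 E1.9322
G1 X11.48 Y12.00 E2.3184
G1 X10.48 Y15.74 E2.7047
G1 X7.74 Y18.48 E3.0914
G1 X4.00 Y19.48 E3.4777
G1 X0.26 Y18.48 E3.8639
G1 X-2.48 Y15.74 E4.2506
G1 X-3.48 Y12.00 E4.6369

At z = 19.5 mm: the cylinder is absent (z outside [0, 13]); the cylinder at (4.5, 1.5) does not reach this height (z outside [1, 12]); the sphere at (4, 12): section is a regular 12-gon, circumradius = √(r²−h²) = √(7.5²−0.5²) = 7.483; Taking the union: only the r=7.5 sphere at (4, 12) is present, so the union is just that shape — 1 connected region. The outline is a single polygon with 12 vertices. Extrusion per mm of travel: 0.8 × 0.3 / (π × 0.875²) = 0.099780. Accumulating E over each segment gives final E = 4.6369.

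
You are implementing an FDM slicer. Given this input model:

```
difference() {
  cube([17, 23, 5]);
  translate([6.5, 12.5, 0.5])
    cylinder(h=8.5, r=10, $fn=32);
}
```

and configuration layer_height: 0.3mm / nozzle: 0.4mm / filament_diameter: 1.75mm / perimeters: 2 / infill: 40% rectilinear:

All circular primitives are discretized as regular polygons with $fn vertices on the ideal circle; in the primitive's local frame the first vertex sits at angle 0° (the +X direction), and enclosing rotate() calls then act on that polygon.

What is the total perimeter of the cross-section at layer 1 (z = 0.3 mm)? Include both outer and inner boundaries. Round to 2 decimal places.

At z = 0.3 mm: the cube is present — its section is the full 17×23 rectangle (perimeter 80.00 mm); the cylinder at (6.5, 12.5) is absent (z outside [0.5, 9]); Subtracting the remaining from the first: none of the subtracted shapes is present at this height, so the 17×23 cube is unchanged — boundary = 80.00 mm. Overall, the cross-section is a single solid region. Total boundary length (outer) = 80.00 mm.

80.00 mm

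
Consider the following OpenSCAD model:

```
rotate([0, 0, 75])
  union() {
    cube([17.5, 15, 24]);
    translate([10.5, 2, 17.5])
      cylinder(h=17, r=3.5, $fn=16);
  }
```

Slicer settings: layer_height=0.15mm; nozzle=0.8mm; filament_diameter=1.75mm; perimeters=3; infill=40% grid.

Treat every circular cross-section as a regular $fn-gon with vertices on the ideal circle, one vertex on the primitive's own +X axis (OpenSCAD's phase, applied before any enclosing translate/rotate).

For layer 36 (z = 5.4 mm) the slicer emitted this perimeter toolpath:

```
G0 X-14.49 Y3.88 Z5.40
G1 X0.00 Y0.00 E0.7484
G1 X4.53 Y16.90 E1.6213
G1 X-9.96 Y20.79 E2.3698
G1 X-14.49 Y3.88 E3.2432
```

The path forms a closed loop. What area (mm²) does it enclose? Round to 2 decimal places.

262.55 mm²

Apply the shoelace formula to the sequence of (X, Y) vertices; enclosed area = 262.55 mm².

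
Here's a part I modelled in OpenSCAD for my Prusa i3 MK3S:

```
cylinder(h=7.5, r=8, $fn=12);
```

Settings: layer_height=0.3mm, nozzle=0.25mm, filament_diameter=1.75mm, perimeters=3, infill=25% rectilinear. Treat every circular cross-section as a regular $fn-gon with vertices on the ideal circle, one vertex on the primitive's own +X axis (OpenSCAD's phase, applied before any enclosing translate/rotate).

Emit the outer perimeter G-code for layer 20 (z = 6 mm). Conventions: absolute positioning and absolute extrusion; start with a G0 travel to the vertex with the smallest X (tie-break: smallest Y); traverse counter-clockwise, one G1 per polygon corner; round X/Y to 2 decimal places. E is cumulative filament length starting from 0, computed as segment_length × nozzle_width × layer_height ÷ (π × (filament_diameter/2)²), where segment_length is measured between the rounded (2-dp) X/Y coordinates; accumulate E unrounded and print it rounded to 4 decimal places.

At z = 6 mm: the r=8 cylinder contributes a regular 12-gon of circumradius 8. The outline is a single polygon with 12 vertices. Extrusion per mm of travel: 0.25 × 0.3 / (π × 0.875²) = 0.031181. Accumulating E over each segment gives final E = 1.5497.

G0 X-8.00 Y0.00 Z6.00
G1 X-6.93 Y-4.00 E0.1291
G1 X-4.00 Y-6.93 E0.2583
G1 X0.00 Y-8.00 E0.3874
G1 X4.00 Y-6.93 E0.5165
G1 X6.93 Y-4.00 E0.6457
G1 X8.00 Y0.00 E0.7749
G1 X6.93 Y4.00 E0.9040
G1 X4.00 Y6.93 E1.0332
G1 X0.00 Y8.00 E1.1623
G1 X-4.00 Y6.93 E1.2914
G1 X-6.93 Y4.00 E1.4206
G1 X-8.00 Y0.00 E1.5497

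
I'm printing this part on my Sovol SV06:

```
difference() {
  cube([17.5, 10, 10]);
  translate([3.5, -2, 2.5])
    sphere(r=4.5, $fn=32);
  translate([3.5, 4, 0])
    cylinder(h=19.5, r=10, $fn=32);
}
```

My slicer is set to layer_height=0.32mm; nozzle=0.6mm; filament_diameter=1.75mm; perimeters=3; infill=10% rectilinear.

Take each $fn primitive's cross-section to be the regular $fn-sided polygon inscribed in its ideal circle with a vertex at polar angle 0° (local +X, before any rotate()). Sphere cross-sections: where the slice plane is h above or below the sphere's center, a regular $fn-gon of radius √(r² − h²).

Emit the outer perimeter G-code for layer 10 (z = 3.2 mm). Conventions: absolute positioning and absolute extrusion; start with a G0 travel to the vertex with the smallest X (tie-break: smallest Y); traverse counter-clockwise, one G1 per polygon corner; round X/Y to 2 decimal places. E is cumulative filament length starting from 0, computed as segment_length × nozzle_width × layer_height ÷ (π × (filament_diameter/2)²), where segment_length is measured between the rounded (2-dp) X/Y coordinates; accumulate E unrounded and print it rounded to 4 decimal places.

G0 X11.45 Y10.00 Z3.20
G1 X11.81 Y9.56 E0.0454
G1 X12.74 Y7.83 E0.2022
G1 X13.31 Y5.95 E0.3590
G1 X13.50 Y4.00 E0.5154
G1 X13.31 Y2.05 E0.6718
G1 X12.74 Y0.17 E0.8286
G1 X12.65 Y0.00 E0.8439
G1 X17.50 Y0.00 E1.2311
G1 X17.50 Y10.00 E2.0293
G1 X11.45 Y10.00 E2.5123

At z = 3.2 mm: the cube is present — its section is the full 17.5×10 rectangle; the r=4.5 sphere at (3.5, -2) contributes a regular 32-gon of circumradius √(4.5²−0.7²) = 4.445; the r=10 cylinder at (3.5, 4) contributes a regular 32-gon of circumradius 10; Subtracting the remaining from the first: starting from the 17.5×10 cube, the r=4.5 sphere at (3.5, -2) partially overlaps it — only the 13.56 mm² overlap (of its 61.68 mm²) is removed, clipping the outline; the r=10 cylinder at (3.5, 4) partially overlaps it — only the 116.19 mm² overlap (of its 312.14 mm²) is removed, clipping the outline — 1 connected region. The outline is a single polygon with 10 vertices. Extrusion per mm of travel: 0.6 × 0.32 / (π × 0.875²) = 0.079824. Accumulating E over each segment gives final E = 2.5123.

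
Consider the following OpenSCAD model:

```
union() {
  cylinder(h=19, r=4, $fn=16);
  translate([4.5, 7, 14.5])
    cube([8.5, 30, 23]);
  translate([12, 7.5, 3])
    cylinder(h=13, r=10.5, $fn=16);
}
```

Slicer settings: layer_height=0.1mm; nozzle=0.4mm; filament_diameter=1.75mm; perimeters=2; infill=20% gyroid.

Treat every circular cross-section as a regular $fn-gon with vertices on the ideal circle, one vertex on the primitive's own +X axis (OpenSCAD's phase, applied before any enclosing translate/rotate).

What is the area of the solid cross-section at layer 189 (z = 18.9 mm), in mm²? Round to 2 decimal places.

303.98 mm²

At z = 18.9 mm: the r=4 cylinder contributes a regular 16-gon of circumradius 4 (area = (16/2)·4.000²·sin(360°/16) = 48.98 mm²); the cube at (4.5, 7) (footprint 8.5×30) is included at this height (area 255.00 mm²); the cylinder at (12, 7.5) does not reach this height (z outside [3, 16]); Combining (union): the 2 present regions are separate (no shared area or edge), so areas and boundary lengths simply add and each stays a separate island — area = 303.98 mm². Overall, the cross-section has 2 separate islands. Net area = 303.98 mm².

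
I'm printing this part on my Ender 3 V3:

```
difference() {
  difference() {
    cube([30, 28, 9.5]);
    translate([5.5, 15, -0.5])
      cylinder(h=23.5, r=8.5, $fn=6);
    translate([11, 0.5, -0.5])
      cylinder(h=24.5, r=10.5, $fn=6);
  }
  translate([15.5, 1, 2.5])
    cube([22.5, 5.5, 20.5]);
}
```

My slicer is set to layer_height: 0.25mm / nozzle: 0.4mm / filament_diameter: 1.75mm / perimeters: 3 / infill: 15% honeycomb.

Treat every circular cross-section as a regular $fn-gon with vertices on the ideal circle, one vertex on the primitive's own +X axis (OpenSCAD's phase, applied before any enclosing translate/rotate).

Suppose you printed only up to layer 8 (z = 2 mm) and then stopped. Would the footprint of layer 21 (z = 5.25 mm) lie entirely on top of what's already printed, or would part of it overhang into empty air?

entirely on top

Compare the two slices. At z = 2: the 30×28 cube contributes its full rectangle (area 840.00 mm²); the cylinder at (5.5, 15): section is a regular 6-gon, circumradius r=8.5 (area = (6/2)·8.500²·sin(360°/6) = 187.71 mm²); the r=10.5 cylinder at (11, 0.5) gives a regular 6-gon of circumradius 10.5 (constant along its height) (area = (6/2)·10.500²·sin(360°/6) = 286.44 mm²); Taking the first minus the rest: starting from the 30×28 cube (840.00 mm²), the r=8.5 cylinder at (5.5, 15) partially overlaps it — only the 172.12 mm² overlap (of its 187.71 mm²) is removed, clipping the outline; the r=10.5 cylinder at (11, 0.5) partially overlaps it — only the 143.55 mm² overlap (of its 286.44 mm²) is removed, clipping the outline — area = 524.33 mm²; the cube at (15.5, 1) is absent (z outside [2.5, 23]); Subtracting the remaining from the first: none of the subtracted shapes is present at this height, so the result so far is unchanged — area = 524.33 mm². At z = 5.25: the cube (footprint 30×28) is included at this height (area 840.00 mm²); the r=8.5 cylinder at (5.5, 15) contributes a regular 6-gon of circumradius 8.5 (area = (6/2)·8.500²·sin(360°/6) = 187.71 mm²); the r=10.5 cylinder at (11, 0.5) contributes a regular 6-gon of circumradius 10.5 (area = (6/2)·10.500²·sin(360°/6) = 286.44 mm²); Subtracting the remaining from the first: starting from the 30×28 cube (840.00 mm²), the r=8.5 cylinder at (5.5, 15) partially overlaps it — only the 172.12 mm² overlap (of its 187.71 mm²) is removed, clipping the outline; the r=10.5 cylinder at (11, 0.5) partially overlaps it — only the 143.55 mm² overlap (of its 286.44 mm²) is removed, clipping the outline — area = 524.33 mm²; the cube at (15.5, 1) (footprint 22.5×5.5) is included at this height (area 123.75 mm²); After the difference (first − rest): starting from that combined region (524.33 mm²), the 22.5×5.5 cube at (15.5, 1) partially overlaps it — only the 57.07 mm² overlap (of its 123.75 mm²) is removed, clipping the outline — area = 467.26 mm². Checking containment: the cross-section at z = 5.25 is a subset of the cross-section at z = 2.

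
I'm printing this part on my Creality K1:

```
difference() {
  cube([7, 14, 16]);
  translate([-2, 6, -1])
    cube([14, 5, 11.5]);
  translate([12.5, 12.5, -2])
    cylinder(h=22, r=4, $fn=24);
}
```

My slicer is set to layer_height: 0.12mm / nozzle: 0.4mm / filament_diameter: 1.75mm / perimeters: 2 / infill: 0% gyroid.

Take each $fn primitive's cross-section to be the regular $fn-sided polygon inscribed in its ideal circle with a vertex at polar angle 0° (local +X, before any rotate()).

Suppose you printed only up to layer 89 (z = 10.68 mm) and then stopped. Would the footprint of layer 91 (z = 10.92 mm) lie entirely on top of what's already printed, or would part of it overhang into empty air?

Compare the two slices. At z = 10.68: the 7×14 cube contributes its full rectangle (area 98.00 mm²); the cube at (-2, 6) is absent (z outside [-1, 10.5]); the cylinder at (12.5, 12.5): section is a regular 24-gon, circumradius r=4 (area = (24/2)·4.000²·sin(360°/24) = 49.69 mm²); Subtracting the remaining from the first: starting from the 7×14 cube (98.00 mm²), the r=4 cylinder at (12.5, 12.5) misses the remaining region (no effect) — area = 98.00 mm². At z = 10.92: the cube is present — its section is the full 7×14 rectangle (area 98.00 mm²); the cube at (-2, 6) is absent (z outside [-1, 10.5]); the cylinder at (12.5, 12.5): section is a regular 24-gon, circumradius r=4 (area = (24/2)·4.000²·sin(360°/24) = 49.69 mm²); After the difference (first − rest): starting from the 7×14 cube (98.00 mm²), the r=4 cylinder at (12.5, 12.5) misses the remaining region (no effect) — area = 98.00 mm². Checking containment: the cross-section at z = 10.92 is a subset of the cross-section at z = 10.68.

entirely on top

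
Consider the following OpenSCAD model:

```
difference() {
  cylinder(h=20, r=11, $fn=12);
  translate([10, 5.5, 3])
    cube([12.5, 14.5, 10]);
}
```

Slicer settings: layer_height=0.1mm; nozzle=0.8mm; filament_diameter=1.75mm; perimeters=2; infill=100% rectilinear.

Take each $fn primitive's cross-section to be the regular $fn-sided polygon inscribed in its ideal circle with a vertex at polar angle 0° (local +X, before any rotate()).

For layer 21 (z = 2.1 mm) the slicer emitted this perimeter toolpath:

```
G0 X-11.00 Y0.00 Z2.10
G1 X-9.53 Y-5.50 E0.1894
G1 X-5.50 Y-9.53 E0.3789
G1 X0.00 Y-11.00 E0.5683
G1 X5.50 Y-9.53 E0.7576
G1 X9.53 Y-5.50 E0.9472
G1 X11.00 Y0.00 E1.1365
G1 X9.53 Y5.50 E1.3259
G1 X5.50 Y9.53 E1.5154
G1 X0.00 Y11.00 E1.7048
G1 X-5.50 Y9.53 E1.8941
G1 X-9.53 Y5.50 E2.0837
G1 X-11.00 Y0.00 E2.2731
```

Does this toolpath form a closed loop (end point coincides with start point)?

Start point (G0): (-11.00, 0.00). End point (last G1): the path returns to the start — closed.

yes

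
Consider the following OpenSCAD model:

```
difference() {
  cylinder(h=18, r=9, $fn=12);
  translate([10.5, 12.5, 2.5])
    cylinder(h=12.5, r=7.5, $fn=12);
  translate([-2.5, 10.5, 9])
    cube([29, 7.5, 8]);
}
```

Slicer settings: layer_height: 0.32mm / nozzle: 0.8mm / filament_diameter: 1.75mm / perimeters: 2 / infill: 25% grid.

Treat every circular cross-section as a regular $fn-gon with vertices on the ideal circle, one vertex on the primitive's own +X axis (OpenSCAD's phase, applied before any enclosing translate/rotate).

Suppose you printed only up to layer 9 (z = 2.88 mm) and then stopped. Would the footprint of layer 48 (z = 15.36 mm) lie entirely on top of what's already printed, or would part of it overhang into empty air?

entirely on top

Compare the two slices. At z = 2.88: the r=9 cylinder contributes a regular 12-gon of circumradius 9 (area = (12/2)·9.000²·sin(360°/12) = 243.00 mm²); the r=7.5 cylinder at (10.5, 12.5) contributes a regular 12-gon of circumradius 7.5 (area = (12/2)·7.500²·sin(360°/12) = 168.75 mm²); the cube at (-2.5, 10.5) is not intersected at this z (z outside [9, 17]); Subtracting the remaining from the first: starting from the r=9 cylinder (243.00 mm²), the r=7.5 cylinder at (10.5, 12.5) misses the remaining region (no effect) — area = 243.00 mm². At z = 15.36: the r=9 cylinder contributes a regular 12-gon of circumradius 9 (area = (12/2)·9.000²·sin(360°/12) = 243.00 mm²); the cylinder at (10.5, 12.5) does not reach this height (z outside [2.5, 15]); the cube at (-2.5, 10.5) (footprint 29×7.5) is included at this height (area 217.50 mm²); Subtracting the remaining from the first: starting from the r=9 cylinder (243.00 mm²), the 29×7.5 cube at (-2.5, 10.5) misses the remaining region (no effect) — area = 243.00 mm². Checking containment: the cross-section at z = 15.36 is a subset of the cross-section at z = 2.88.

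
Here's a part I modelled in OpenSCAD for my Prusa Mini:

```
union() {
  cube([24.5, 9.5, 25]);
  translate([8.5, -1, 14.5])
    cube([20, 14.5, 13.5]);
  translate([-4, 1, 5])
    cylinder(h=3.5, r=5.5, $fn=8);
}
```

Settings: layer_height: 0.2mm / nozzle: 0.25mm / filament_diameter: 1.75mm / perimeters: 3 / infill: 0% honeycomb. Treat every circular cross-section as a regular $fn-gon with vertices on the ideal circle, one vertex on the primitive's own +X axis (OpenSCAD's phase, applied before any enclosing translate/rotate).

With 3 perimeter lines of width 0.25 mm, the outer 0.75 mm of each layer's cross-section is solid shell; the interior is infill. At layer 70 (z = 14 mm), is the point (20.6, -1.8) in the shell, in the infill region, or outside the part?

outside

At z = 14 mm: the cube is present — its section is the full 24.5×9.5 rectangle; the cube at (8.5, -1) is not intersected at this z (z outside [14.5, 28]); the cylinder at (-4, 1) does not reach this height (z outside [5, 8.5]); Taking the union: only the 24.5×9.5 cube is present, so the union is just that shape — 1 connected region. Overall, the cross-section is a single solid region. The nearest boundary edge runs (0.00, 0.00)→(24.50, 0.00); distance from the point to it = 1.80 mm. The point is not inside any of the regions above, so it lies outside the cross-section (1.80 mm from the nearest boundary).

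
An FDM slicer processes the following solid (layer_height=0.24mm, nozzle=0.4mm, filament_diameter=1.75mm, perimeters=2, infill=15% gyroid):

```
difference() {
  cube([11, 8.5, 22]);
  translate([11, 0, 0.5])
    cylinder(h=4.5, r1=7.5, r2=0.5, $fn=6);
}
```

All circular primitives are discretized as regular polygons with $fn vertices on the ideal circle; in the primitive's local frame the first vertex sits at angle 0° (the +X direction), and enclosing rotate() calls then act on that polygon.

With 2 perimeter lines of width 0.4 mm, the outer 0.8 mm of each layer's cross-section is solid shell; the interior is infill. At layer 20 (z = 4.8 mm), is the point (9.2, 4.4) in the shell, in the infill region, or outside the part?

At z = 4.8 mm: the cube (footprint 11×8.5) is included at this height; the cone at (11, 0) (r1=7.5→r2=0.5) has section circumradius 0.811 here — a regular 6-gon; After the difference (first − rest): starting from the 11×8.5 cube, the cone at (11, 0) partially overlaps it — only the 0.43 mm² overlap (of its 1.71 mm²) is removed, clipping the outline — 1 connected region. Overall, the cross-section is a single solid region. The nearest boundary edge runs (11.00, 8.50)→(11.00, 0.70); distance from the point to it = 1.80 mm. The point is inside the cross-section and 1.80 mm from the nearest boundary — more than the 0.8 mm shell width (2 × 0.4), so it's in the infill interior.

infill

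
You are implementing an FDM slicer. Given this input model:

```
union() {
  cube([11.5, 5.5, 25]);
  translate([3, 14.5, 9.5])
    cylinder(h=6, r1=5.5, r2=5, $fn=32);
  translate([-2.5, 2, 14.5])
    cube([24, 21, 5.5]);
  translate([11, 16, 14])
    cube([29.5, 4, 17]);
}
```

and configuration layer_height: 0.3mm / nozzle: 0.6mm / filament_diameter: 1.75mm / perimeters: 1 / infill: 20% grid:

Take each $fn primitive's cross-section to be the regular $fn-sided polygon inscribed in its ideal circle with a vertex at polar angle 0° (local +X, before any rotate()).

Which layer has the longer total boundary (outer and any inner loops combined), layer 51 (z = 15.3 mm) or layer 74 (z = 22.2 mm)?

Layer 51 (z = 15.3): the cube (footprint 11.5×5.5) is included at this height (perimeter 34.00 mm); the cone at (3, 14.5) (r1=5.5→r2=5) has section circumradius 5.017 here — a regular 32-gon (perimeter = 2·32·5.017·sin(180°/32) = 31.47 mm); the 24×21 cube at (-2.5, 2) contributes its full rectangle (perimeter 90.00 mm); the cube at (11, 16) is present — its section is the full 29.5×4 rectangle (perimeter 67.00 mm); Merging all regions: the regions partially overlap (shared area 160.81 mm²), so the edge portions inside another operand are dropped and the merged outline is re-measured after clipping — boundary = 132.00 mm. So its perimeter = 132.00 mm. Layer 74 (z = 22.2): the cube (footprint 11.5×5.5) is included at this height (perimeter 34.00 mm); the cone at (3, 14.5) is not intersected at this z (z outside [9.5, 15.5]); the cube at (-2.5, 2) is absent (z outside [14.5, 20]); the cube at (11, 16) is present — its section is the full 29.5×4 rectangle (perimeter 67.00 mm); Merging all regions: the 2 present regions are separate (no shared area or edge), so areas and boundary lengths simply add and each stays a separate island — boundary = 101.00 mm. So its perimeter = 101.00 mm. Layer 51 is larger (132.00 vs 101.00 mm).

layer 51 (z = 15.3 mm)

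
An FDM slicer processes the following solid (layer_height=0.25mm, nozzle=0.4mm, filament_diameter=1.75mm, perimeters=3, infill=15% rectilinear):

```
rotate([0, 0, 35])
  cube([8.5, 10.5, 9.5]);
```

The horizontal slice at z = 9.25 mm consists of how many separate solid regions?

At z = 9.25 mm: the cube (footprint 8.5×10.5) is included at this height; (rotated 35° about Z; rotation is an isometry so areas/perimeters/island counts are preserved). The result has 1 disconnected region.

1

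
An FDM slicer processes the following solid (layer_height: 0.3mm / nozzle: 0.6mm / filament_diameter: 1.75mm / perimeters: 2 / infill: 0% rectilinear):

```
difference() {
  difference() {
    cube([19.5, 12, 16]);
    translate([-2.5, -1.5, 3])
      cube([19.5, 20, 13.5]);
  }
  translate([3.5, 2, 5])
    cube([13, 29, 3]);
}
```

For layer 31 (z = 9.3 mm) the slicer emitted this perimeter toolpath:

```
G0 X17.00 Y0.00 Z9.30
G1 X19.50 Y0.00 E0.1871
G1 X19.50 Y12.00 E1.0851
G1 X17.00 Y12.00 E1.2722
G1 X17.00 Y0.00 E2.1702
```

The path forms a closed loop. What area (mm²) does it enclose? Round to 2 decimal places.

30.00 mm²

Apply the shoelace formula to the sequence of (X, Y) vertices; enclosed area = 30.00 mm².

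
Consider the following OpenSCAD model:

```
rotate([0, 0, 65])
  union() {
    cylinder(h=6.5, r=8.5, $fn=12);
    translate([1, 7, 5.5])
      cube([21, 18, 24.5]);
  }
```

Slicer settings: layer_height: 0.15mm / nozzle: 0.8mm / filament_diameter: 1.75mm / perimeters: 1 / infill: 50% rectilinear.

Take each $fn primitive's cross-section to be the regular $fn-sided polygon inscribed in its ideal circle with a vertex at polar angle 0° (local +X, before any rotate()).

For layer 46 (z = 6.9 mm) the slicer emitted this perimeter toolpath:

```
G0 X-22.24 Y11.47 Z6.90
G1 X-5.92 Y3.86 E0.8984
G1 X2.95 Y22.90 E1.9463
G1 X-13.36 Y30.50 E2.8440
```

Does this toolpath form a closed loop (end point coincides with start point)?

no

Start point (G0): (-22.24, 11.47). End point (last G1): the path does not return to the start — open.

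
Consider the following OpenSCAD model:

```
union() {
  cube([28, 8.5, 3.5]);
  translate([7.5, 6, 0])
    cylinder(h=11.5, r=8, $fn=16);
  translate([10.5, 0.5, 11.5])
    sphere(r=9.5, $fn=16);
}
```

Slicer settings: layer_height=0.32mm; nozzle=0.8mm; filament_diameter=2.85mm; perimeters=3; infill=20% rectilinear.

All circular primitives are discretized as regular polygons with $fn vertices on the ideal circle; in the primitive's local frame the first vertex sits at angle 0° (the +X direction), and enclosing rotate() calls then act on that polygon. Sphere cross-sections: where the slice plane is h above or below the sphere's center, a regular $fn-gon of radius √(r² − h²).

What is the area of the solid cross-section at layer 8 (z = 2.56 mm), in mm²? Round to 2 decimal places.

At z = 2.56 mm: the 28×8.5 cube contributes its full rectangle (area 238.00 mm²); the cylinder at (7.5, 6): section is a regular 16-gon, circumradius r=8 (area = (16/2)·8.000²·sin(360°/16) = 195.93 mm²); the sphere at (10.5, 0.5): section is a regular 16-gon, circumradius = √(r²−h²) = √(9.5²−8.94²) = 3.213 (area = (16/2)·3.213²·sin(360°/16) = 31.61 mm²); Combining (union): the regions partially overlap — summed areas 465.55 mm² minus the doubly-counted overlap 147.32 mm² gives 318.23 mm² — area = 318.23 mm². Overall, the cross-section is a single solid region. Net area = 318.23 mm².

318.23 mm²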